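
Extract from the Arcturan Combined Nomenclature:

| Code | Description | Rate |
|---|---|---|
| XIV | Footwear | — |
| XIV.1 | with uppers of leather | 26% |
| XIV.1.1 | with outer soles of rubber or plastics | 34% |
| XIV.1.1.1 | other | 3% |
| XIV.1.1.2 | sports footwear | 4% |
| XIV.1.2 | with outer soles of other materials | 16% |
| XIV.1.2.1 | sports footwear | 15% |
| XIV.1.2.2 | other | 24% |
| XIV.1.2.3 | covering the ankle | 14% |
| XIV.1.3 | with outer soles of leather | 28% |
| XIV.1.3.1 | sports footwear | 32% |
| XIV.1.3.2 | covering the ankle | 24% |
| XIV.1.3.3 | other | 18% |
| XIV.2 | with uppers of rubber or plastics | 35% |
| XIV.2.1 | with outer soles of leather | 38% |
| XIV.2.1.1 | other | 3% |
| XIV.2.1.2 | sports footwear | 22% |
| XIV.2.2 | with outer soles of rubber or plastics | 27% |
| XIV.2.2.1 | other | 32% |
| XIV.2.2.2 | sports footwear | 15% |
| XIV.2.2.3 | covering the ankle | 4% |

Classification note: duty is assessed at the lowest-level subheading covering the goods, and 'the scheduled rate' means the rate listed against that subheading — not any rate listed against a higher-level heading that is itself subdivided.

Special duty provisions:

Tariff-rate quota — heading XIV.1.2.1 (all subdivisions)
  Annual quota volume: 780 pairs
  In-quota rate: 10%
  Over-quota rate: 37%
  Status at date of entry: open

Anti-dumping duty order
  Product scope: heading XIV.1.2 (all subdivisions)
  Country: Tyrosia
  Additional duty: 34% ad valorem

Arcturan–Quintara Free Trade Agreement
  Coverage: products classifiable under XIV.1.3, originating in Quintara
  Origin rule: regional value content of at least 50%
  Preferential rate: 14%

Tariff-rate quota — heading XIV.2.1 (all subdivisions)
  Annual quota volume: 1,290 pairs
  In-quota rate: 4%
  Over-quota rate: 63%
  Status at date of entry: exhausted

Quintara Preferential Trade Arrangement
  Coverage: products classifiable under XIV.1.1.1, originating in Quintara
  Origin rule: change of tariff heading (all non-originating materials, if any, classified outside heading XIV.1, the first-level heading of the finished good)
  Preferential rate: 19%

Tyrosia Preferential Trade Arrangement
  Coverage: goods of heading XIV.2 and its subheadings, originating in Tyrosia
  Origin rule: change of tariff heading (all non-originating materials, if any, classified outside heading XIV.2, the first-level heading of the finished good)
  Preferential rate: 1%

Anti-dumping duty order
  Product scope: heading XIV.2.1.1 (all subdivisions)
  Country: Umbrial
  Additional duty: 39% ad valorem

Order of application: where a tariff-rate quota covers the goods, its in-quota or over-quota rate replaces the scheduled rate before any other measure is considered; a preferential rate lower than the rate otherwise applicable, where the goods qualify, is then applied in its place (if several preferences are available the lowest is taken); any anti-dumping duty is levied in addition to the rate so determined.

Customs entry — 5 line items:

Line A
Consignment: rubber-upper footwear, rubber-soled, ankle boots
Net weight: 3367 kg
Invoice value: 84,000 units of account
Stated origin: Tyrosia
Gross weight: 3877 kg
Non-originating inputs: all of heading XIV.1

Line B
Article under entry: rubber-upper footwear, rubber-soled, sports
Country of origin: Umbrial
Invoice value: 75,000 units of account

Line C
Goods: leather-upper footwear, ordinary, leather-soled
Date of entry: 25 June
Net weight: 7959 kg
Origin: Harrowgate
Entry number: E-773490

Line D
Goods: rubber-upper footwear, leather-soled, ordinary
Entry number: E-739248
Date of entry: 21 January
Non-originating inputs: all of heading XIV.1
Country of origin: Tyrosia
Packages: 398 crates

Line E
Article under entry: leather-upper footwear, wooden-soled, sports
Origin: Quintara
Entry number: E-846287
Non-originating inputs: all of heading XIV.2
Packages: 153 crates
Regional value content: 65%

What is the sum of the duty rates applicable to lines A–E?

Line A: rubber-upper → XIV.2; rubber-soled → XIV.2.2; ankle boots → XIV.2.2.3. Scheduled 4%. Tyrosia agreement on XIV.2: CTH met → 1% available; preferential 1%. → 1%.
Line B: rubber-upper → XIV.2; rubber-soled → XIV.2.2; sports → XIV.2.2.2. Scheduled 15%. No special measure applies. → 15%.
Line C: leather-upper → XIV.1; leather-soled → XIV.1.3; ordinary → XIV.1.3.3. Scheduled 18%. No special measure applies. → 18%.
Line D: rubber-upper → XIV.2; leather-soled → XIV.2.1; ordinary → XIV.2.1.1. Scheduled 3%. quota on XIV.2.1 exhausted → over-quota 63%; Tyrosia agreement on XIV.2: CTH met → 1% available; preferential 1%. → 1%.
Line E: leather-upper → XIV.1; wooden-soled → XIV.1.2; sports → XIV.1.2.1. Scheduled 15%. quota on XIV.1.2.1 open → in-quota 10%; Quintara agreement on XIV.1.3: XIV.1.2.1 not covered; Quintara agreement on XIV.1.1.1: XIV.1.2.1 not covered. → 10%.
Sum: 1% + 15% + 18% + 1% + 10% = 45%.

45%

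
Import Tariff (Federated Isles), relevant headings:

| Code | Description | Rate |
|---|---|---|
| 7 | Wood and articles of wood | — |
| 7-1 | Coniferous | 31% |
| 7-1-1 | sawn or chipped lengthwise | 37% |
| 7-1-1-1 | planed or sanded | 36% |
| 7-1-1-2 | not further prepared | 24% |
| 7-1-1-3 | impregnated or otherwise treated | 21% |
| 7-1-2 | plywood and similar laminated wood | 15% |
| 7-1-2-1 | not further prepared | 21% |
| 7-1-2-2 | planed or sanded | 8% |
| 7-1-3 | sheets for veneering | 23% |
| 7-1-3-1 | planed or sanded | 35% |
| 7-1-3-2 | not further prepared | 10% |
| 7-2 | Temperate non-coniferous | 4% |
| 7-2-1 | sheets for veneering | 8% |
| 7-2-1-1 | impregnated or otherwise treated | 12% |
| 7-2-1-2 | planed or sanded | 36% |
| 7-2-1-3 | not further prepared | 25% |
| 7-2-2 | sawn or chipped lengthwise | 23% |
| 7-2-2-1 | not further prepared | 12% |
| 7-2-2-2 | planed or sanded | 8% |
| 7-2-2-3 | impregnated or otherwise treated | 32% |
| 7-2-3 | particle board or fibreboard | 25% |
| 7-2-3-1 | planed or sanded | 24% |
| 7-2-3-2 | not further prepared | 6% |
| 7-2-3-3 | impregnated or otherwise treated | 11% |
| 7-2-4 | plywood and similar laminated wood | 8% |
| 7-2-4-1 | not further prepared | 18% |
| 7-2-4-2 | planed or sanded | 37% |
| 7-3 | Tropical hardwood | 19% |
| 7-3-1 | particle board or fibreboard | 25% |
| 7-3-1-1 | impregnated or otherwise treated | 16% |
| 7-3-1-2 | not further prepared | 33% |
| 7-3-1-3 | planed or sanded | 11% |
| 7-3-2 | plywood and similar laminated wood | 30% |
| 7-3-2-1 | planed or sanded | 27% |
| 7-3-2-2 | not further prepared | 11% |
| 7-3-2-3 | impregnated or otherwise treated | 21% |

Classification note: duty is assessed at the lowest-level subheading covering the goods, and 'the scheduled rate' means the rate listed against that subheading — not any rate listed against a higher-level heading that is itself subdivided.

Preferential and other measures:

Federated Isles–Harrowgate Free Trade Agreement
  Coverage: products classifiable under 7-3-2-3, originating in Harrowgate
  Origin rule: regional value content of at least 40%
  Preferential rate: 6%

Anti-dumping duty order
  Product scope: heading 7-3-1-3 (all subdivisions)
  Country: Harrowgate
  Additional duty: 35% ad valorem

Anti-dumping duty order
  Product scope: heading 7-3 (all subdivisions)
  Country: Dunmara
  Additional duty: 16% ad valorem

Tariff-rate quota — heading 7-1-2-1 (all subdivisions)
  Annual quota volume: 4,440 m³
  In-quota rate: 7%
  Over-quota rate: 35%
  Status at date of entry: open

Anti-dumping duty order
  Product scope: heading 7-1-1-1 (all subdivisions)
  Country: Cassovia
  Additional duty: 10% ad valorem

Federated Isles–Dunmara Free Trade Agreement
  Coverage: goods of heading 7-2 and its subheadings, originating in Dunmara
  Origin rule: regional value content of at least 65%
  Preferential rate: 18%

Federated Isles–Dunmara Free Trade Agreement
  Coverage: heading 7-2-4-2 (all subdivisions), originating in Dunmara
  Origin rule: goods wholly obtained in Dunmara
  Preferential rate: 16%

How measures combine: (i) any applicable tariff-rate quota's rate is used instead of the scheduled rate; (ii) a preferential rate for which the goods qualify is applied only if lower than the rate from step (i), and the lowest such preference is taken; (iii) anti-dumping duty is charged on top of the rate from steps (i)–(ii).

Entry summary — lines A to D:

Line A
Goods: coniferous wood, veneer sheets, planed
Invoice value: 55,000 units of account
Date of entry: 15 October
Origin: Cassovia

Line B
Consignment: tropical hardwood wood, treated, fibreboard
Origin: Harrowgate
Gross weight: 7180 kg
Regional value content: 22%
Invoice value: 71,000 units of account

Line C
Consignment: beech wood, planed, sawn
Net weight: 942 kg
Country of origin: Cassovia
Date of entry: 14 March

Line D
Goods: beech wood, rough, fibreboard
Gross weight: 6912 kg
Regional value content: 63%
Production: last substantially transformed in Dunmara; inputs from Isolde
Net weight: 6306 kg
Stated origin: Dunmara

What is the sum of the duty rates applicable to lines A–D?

Line A: coniferous → 7-1; veneer sheets → 7-1-3; planed → 7-1-3-1. Scheduled 35%. No special measure applies. → 35%.
Line B: tropical hardwood → 7-3; fibreboard → 7-3-1; treated → 7-3-1-1. Scheduled 16%. Harrowgate agreement on 7-3-2-3: 7-3-1-1 not covered. → 16%.
Line C: beech → 7-2; sawn → 7-2-2; planed → 7-2-2-2. Scheduled 8%. No special measure applies. → 8%.
Line D: beech → 7-2; fibreboard → 7-2-3; rough → 7-2-3-2. Scheduled 6%. Dunmara agreement on 7-2: RVC < 65%; Dunmara agreement on 7-2-4-2: 7-2-3-2 not covered. → 6%.
Sum: 35% + 16% + 8% + 6% = 65%.

65%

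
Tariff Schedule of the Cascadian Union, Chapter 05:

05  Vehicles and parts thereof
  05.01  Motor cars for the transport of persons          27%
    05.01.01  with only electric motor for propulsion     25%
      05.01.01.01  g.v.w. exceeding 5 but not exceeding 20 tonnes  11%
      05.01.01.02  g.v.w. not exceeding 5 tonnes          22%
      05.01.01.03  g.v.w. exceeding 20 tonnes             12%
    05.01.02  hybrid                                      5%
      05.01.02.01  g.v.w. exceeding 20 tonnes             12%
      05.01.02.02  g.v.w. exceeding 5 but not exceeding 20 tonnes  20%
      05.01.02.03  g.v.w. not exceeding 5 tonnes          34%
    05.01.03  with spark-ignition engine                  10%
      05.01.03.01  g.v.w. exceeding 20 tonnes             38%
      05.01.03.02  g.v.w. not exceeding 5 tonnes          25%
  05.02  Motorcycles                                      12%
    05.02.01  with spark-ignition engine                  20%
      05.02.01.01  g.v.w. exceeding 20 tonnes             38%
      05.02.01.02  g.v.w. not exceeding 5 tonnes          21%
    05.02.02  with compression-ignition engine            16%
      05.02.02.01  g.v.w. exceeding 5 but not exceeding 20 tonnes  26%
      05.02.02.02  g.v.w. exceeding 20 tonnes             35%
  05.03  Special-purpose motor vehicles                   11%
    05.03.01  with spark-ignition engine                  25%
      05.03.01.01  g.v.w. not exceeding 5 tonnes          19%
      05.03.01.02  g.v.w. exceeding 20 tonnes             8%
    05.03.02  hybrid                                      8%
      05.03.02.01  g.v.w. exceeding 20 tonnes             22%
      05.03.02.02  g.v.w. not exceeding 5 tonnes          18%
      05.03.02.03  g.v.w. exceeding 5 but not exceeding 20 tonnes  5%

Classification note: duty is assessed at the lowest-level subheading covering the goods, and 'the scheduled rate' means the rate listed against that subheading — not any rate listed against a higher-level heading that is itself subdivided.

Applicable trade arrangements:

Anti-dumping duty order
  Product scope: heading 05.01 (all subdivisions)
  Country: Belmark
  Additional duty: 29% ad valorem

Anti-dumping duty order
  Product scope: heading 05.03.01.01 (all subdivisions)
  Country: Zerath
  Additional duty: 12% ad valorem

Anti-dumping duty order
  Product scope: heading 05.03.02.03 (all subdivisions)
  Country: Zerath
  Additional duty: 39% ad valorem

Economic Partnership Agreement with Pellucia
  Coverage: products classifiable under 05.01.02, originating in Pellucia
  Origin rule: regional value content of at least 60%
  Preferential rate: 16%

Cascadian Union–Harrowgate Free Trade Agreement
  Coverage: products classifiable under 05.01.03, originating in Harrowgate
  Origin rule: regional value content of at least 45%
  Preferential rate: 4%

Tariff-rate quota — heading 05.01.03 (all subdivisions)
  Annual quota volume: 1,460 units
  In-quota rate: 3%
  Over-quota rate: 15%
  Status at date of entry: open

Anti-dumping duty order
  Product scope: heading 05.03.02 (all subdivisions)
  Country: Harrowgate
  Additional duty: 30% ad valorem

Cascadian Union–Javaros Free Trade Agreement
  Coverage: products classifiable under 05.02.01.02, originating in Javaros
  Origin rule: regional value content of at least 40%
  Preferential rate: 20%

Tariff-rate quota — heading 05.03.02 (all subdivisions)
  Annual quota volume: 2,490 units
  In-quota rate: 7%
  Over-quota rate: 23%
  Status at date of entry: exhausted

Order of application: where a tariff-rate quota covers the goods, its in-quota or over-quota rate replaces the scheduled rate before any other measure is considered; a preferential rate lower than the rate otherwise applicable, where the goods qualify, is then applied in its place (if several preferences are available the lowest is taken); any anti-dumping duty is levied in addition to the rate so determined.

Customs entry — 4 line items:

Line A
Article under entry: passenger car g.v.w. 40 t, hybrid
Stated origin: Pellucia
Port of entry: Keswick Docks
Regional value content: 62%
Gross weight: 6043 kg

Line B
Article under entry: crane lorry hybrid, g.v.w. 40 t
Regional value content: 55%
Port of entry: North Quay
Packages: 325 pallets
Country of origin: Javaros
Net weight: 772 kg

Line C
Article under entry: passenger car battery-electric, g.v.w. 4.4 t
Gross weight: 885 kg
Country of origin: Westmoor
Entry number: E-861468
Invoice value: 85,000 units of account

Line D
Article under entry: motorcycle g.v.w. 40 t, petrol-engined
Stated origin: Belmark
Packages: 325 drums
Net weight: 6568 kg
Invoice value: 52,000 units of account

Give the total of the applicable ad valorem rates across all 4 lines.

Line A: passenger car → 05.01; hybrid → 05.01.02; g.v.w. 40 t → 05.01.02.01. Scheduled 12%. Pellucia agreement on 05.01.02: RVC ≥ 60% → 16% available; preference 16% not lower than 12% → no reduction. → 12%.
Line B: crane lorry → 05.03; hybrid → 05.03.02; g.v.w. 40 t → 05.03.02.01. Scheduled 22%. quota on 05.03.02 exhausted → over-quota 23%; Javaros agreement on 05.02.01.02: 05.03.02.01 not covered. → 23%.
Line C: passenger car → 05.01; battery-electric → 05.01.01; g.v.w. 4.4 t → 05.01.01.02. Scheduled 22%. No special measure applies. → 22%.
Line D: motorcycle → 05.02; petrol-engined → 05.02.01; g.v.w. 40 t → 05.02.01.01. Scheduled 38%. No special measure applies. → 38%.
Sum: 12% + 23% + 22% + 38% = 95%.

95%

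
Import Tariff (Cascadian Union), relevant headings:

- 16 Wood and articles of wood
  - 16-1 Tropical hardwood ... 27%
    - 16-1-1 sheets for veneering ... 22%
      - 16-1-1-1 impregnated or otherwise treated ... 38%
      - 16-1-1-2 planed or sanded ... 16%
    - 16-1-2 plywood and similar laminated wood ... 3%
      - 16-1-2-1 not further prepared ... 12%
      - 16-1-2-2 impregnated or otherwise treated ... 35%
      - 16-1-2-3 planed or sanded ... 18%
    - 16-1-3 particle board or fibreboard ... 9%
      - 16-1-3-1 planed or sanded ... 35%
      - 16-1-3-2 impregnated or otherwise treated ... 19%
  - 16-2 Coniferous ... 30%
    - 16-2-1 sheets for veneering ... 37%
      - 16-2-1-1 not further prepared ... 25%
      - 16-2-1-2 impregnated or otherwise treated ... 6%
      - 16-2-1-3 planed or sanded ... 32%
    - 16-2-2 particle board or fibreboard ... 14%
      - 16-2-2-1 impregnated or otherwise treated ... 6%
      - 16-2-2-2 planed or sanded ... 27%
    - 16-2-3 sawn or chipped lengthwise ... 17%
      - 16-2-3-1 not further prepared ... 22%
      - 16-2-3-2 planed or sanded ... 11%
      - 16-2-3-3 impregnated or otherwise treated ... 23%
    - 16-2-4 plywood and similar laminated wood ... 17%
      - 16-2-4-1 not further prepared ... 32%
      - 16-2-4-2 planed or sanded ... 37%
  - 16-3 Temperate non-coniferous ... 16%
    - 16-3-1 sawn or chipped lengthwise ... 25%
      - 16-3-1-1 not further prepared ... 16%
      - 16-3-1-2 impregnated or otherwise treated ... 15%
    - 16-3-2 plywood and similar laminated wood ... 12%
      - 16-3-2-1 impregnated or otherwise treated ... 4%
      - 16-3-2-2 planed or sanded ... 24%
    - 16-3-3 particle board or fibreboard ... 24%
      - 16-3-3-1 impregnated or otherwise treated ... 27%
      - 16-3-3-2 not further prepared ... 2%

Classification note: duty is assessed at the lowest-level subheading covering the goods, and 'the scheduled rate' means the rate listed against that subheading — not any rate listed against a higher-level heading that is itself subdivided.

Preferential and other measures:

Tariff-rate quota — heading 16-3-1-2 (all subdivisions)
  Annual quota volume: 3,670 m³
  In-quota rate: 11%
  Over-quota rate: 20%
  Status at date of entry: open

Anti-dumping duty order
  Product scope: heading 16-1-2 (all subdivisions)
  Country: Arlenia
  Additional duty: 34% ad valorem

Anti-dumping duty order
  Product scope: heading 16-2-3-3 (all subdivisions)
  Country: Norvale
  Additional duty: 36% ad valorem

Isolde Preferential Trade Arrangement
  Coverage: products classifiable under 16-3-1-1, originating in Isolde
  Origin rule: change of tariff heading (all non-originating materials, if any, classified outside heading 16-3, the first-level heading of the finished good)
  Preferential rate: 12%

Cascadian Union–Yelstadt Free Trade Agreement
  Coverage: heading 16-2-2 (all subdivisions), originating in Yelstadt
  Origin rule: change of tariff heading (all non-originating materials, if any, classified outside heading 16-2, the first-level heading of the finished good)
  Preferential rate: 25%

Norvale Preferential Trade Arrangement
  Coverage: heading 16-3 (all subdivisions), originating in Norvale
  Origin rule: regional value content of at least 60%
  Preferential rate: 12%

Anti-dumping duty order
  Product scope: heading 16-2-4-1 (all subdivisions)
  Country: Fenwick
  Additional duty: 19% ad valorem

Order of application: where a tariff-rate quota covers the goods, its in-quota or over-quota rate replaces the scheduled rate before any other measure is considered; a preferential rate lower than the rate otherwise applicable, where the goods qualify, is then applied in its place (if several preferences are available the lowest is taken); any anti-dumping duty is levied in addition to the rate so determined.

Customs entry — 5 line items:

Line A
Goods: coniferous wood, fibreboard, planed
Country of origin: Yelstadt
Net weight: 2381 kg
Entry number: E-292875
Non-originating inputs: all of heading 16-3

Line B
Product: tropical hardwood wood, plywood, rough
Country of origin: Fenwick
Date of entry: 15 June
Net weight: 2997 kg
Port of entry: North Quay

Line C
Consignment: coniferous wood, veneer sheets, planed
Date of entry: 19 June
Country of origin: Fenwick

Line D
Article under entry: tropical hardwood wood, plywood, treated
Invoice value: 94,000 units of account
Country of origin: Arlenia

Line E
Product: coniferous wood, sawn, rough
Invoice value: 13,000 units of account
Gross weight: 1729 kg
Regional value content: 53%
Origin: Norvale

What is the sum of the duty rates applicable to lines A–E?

160%

Line A: coniferous → 16-2; fibreboard → 16-2-2; planed → 16-2-2-2. Scheduled 27%. Yelstadt agreement on 16-2-2: CTH met → 25% available; preferential 25%. → 25%.
Line B: tropical hardwood → 16-1; plywood → 16-1-2; rough → 16-1-2-1. Scheduled 12%. No special measure applies. → 12%.
Line C: coniferous → 16-2; veneer sheets → 16-2-1; planed → 16-2-1-3. Scheduled 32%. No special measure applies. → 32%.
Line D: tropical hardwood → 16-1; plywood → 16-1-2; treated → 16-1-2-2. Scheduled 35%. anti-dumping (Arlenia, 16-1-2): +34%; total 35% + 34% = 69%. → 69%.
Line E: coniferous → 16-2; sawn → 16-2-3; rough → 16-2-3-1. Scheduled 22%. Norvale agreement on 16-3: 16-2-3-1 not covered. → 22%.
Sum: 25% + 12% + 32% + 69% + 22% = 160%.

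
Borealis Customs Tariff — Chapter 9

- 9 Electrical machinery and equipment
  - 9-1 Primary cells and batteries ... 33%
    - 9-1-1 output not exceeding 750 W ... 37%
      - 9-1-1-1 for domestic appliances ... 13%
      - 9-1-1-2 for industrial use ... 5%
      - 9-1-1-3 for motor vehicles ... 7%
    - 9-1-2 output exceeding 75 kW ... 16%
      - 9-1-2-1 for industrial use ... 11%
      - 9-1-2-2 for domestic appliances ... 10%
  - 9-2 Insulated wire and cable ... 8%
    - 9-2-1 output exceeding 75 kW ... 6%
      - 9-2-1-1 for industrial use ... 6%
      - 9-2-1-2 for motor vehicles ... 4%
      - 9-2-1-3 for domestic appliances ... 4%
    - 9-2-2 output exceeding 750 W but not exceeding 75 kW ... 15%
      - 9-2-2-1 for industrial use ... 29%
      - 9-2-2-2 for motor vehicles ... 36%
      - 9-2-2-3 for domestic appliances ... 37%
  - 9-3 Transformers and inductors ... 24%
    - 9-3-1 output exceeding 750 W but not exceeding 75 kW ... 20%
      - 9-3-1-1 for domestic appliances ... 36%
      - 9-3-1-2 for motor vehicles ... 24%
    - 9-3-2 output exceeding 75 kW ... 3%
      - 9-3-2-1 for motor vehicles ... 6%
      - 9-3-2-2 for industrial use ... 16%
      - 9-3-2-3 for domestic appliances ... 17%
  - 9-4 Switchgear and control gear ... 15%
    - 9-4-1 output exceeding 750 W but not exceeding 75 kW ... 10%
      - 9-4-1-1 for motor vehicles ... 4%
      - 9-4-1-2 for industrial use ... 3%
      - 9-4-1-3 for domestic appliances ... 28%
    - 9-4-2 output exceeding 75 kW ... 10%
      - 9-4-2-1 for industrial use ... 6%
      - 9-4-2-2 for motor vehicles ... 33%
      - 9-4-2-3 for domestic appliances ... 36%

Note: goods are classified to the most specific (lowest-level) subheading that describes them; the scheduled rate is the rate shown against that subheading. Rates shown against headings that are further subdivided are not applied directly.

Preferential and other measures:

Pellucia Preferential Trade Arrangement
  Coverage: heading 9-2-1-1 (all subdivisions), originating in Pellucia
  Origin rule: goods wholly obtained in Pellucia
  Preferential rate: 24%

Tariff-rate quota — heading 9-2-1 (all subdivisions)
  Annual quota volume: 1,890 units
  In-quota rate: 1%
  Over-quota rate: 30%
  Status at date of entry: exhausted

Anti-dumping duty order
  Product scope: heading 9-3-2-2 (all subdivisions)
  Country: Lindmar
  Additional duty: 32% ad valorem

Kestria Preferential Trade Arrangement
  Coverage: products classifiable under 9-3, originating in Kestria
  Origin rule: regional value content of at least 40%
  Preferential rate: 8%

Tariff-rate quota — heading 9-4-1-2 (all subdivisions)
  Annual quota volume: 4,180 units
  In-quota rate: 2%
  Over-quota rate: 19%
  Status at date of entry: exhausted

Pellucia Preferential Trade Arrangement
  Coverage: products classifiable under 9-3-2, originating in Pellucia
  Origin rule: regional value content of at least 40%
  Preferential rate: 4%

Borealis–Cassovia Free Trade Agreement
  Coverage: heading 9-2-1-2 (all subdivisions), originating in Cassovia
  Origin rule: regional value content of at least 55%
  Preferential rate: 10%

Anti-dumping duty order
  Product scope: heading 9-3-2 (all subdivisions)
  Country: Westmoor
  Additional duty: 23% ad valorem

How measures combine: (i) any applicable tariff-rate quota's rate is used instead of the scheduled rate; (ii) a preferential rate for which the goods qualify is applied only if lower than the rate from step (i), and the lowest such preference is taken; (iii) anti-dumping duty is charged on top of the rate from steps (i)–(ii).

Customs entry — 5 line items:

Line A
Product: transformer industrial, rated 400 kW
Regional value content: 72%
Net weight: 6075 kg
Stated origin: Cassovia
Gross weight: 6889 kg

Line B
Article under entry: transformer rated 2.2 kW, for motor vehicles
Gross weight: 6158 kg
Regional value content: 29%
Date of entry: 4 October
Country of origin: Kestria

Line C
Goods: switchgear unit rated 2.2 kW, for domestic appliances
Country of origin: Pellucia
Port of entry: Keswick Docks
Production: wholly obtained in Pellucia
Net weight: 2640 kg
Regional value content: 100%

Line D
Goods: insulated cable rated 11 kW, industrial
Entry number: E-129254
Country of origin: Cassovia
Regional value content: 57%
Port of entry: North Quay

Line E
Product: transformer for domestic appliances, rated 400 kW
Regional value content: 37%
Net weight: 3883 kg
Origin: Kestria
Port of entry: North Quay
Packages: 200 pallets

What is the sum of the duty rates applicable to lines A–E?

114%

Line A: transformer → 9-3; rated 400 kW → 9-3-2; industrial → 9-3-2-2. Scheduled 16%. Cassovia agreement on 9-2-1-2: 9-3-2-2 not covered. → 16%.
Line B: transformer → 9-3; rated 2.2 kW → 9-3-1; for motor vehicles → 9-3-1-2. Scheduled 24%. Kestria agreement on 9-3: RVC < 40%. → 24%.
Line C: switchgear unit → 9-4; rated 2.2 kW → 9-4-1; for domestic appliances → 9-4-1-3. Scheduled 28%. Pellucia agreement on 9-2-1-1: 9-4-1-3 not covered; Pellucia agreement on 9-3-2: 9-4-1-3 not covered. → 28%.
Line D: insulated cable → 9-2; rated 11 kW → 9-2-2; industrial → 9-2-2-1. Scheduled 29%. Cassovia agreement on 9-2-1-2: 9-2-2-1 not covered. → 29%.
Line E: transformer → 9-3; rated 400 kW → 9-3-2; for domestic appliances → 9-3-2-3. Scheduled 17%. Kestria agreement on 9-3: RVC < 40%. → 17%.
Sum: 16% + 24% + 28% + 29% + 17% = 114%.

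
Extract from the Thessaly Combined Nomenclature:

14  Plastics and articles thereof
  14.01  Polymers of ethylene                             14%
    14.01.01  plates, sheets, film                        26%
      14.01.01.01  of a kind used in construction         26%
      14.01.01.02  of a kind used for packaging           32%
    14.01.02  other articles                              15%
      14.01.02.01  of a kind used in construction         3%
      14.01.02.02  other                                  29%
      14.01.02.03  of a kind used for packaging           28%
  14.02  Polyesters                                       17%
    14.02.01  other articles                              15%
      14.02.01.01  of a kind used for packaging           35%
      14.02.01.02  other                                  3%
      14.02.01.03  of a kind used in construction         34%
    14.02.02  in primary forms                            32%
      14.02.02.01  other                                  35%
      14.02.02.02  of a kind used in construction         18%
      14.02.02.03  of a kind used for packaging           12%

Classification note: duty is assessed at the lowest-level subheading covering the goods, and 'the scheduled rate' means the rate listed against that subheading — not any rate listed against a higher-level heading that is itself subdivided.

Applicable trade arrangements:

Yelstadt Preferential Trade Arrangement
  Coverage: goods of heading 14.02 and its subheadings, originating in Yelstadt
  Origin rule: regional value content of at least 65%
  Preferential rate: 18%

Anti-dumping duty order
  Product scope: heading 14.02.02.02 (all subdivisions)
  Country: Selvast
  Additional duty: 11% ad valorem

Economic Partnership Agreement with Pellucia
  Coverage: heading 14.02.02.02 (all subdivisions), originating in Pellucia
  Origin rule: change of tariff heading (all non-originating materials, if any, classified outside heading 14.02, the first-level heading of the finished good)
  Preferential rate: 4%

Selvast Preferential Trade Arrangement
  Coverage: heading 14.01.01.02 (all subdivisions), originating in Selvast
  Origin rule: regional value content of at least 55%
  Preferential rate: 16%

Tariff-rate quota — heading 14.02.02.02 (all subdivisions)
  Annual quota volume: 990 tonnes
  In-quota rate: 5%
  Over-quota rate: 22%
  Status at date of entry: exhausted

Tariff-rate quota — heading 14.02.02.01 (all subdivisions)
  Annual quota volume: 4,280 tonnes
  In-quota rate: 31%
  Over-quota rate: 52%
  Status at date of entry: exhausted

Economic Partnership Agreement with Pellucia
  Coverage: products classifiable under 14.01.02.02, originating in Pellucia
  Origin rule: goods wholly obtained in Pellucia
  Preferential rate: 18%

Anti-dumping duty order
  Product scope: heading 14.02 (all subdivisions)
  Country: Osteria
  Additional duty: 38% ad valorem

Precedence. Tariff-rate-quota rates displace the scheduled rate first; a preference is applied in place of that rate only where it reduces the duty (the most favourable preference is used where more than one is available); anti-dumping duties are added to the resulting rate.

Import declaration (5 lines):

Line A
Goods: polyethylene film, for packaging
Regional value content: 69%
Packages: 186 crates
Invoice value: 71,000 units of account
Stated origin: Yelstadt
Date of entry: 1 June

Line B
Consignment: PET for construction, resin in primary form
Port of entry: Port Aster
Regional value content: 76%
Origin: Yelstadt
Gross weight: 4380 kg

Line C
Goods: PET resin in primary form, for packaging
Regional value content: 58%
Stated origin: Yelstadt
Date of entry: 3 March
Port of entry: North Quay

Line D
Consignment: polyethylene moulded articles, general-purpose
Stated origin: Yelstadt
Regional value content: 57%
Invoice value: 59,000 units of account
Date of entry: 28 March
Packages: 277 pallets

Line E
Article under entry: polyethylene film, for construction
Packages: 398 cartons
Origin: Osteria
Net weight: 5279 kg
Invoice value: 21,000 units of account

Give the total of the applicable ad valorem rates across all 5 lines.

Line A: polyethylene → 14.01; film → 14.01.01; for packaging → 14.01.01.02. Scheduled 32%. Yelstadt agreement on 14.02: 14.01.01.02 not covered. → 32%.
Line B: PET → 14.02; resin in primary form → 14.02.02; for construction → 14.02.02.02. Scheduled 18%. quota on 14.02.02.02 exhausted → over-quota 22%; Yelstadt agreement on 14.02: RVC ≥ 65% → 18% available; preferential 18%. → 18%.
Line C: PET → 14.02; resin in primary form → 14.02.02; for packaging → 14.02.02.03. Scheduled 12%. Yelstadt agreement on 14.02: RVC < 65%. → 12%.
Line D: polyethylene → 14.01; moulded articles → 14.01.02; general-purpose → 14.01.02.02. Scheduled 29%. Yelstadt agreement on 14.02: 14.01.02.02 not covered. → 29%.
Line E: polyethylene → 14.01; film → 14.01.01; for construction → 14.01.01.01. Scheduled 26%. No special measure applies. → 26%.
Sum: 32% + 18% + 12% + 29% + 26% = 117%.

117%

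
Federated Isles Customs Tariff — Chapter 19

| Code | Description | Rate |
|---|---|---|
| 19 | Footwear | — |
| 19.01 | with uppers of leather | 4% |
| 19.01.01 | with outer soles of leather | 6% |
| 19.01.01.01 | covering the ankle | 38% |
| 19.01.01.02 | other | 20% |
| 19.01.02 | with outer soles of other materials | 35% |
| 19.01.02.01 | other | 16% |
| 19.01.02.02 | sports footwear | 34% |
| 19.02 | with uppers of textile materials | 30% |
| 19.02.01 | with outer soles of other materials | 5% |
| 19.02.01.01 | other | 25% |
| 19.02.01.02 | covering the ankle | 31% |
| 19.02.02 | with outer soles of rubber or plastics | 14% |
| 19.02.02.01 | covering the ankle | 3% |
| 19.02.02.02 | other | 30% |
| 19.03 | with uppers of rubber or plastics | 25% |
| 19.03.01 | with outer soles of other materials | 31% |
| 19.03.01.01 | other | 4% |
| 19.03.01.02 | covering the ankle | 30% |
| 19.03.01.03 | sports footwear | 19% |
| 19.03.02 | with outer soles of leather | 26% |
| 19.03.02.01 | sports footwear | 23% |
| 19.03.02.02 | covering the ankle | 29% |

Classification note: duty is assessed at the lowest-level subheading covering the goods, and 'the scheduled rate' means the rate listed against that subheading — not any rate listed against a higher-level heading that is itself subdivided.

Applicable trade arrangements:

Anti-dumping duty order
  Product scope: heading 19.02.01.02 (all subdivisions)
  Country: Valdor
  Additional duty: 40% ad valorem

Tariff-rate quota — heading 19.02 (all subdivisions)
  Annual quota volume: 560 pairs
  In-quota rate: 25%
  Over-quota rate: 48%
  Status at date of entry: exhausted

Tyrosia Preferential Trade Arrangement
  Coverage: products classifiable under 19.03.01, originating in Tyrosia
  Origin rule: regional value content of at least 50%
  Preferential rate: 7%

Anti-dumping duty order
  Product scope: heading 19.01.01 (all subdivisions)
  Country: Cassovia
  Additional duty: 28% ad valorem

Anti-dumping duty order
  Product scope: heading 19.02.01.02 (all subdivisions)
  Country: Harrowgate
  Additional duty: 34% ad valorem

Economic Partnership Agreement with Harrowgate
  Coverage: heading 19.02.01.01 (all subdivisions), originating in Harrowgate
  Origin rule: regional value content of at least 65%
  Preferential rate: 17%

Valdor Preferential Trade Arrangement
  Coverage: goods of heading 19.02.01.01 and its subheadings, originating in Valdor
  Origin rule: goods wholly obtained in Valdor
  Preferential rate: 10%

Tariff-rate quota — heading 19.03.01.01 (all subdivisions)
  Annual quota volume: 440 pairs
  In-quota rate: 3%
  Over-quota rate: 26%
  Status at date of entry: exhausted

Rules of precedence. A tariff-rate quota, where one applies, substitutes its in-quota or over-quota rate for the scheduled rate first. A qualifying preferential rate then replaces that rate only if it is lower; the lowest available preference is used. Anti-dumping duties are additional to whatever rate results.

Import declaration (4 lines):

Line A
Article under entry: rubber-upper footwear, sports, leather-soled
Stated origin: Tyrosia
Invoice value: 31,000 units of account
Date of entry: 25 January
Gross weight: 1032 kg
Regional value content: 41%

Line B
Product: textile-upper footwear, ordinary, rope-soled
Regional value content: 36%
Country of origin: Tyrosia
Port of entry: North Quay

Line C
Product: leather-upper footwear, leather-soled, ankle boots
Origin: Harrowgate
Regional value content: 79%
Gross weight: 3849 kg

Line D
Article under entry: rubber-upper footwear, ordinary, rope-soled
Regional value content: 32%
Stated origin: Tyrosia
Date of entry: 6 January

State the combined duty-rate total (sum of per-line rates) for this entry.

Line A: rubber-upper → 19.03; leather-soled → 19.03.02; sports → 19.03.02.01. Scheduled 23%. Tyrosia agreement on 19.03.01: 19.03.02.01 not covered. → 23%.
Line B: textile-upper → 19.02; rope-soled → 19.02.01; ordinary → 19.02.01.01. Scheduled 25%. quota on 19.02 exhausted → over-quota 48%; Tyrosia agreement on 19.03.01: 19.02.01.01 not covered. → 48%.
Line C: leather-upper → 19.01; leather-soled → 19.01.01; ankle boots → 19.01.01.01. Scheduled 38%. Harrowgate agreement on 19.02.01.01: 19.01.01.01 not covered. → 38%.
Line D: rubber-upper → 19.03; rope-soled → 19.03.01; ordinary → 19.03.01.01. Scheduled 4%. quota on 19.03.01.01 exhausted → over-quota 26%; Tyrosia agreement on 19.03.01: RVC < 50%. → 26%.
Sum: 23% + 48% + 38% + 26% = 135%.

135%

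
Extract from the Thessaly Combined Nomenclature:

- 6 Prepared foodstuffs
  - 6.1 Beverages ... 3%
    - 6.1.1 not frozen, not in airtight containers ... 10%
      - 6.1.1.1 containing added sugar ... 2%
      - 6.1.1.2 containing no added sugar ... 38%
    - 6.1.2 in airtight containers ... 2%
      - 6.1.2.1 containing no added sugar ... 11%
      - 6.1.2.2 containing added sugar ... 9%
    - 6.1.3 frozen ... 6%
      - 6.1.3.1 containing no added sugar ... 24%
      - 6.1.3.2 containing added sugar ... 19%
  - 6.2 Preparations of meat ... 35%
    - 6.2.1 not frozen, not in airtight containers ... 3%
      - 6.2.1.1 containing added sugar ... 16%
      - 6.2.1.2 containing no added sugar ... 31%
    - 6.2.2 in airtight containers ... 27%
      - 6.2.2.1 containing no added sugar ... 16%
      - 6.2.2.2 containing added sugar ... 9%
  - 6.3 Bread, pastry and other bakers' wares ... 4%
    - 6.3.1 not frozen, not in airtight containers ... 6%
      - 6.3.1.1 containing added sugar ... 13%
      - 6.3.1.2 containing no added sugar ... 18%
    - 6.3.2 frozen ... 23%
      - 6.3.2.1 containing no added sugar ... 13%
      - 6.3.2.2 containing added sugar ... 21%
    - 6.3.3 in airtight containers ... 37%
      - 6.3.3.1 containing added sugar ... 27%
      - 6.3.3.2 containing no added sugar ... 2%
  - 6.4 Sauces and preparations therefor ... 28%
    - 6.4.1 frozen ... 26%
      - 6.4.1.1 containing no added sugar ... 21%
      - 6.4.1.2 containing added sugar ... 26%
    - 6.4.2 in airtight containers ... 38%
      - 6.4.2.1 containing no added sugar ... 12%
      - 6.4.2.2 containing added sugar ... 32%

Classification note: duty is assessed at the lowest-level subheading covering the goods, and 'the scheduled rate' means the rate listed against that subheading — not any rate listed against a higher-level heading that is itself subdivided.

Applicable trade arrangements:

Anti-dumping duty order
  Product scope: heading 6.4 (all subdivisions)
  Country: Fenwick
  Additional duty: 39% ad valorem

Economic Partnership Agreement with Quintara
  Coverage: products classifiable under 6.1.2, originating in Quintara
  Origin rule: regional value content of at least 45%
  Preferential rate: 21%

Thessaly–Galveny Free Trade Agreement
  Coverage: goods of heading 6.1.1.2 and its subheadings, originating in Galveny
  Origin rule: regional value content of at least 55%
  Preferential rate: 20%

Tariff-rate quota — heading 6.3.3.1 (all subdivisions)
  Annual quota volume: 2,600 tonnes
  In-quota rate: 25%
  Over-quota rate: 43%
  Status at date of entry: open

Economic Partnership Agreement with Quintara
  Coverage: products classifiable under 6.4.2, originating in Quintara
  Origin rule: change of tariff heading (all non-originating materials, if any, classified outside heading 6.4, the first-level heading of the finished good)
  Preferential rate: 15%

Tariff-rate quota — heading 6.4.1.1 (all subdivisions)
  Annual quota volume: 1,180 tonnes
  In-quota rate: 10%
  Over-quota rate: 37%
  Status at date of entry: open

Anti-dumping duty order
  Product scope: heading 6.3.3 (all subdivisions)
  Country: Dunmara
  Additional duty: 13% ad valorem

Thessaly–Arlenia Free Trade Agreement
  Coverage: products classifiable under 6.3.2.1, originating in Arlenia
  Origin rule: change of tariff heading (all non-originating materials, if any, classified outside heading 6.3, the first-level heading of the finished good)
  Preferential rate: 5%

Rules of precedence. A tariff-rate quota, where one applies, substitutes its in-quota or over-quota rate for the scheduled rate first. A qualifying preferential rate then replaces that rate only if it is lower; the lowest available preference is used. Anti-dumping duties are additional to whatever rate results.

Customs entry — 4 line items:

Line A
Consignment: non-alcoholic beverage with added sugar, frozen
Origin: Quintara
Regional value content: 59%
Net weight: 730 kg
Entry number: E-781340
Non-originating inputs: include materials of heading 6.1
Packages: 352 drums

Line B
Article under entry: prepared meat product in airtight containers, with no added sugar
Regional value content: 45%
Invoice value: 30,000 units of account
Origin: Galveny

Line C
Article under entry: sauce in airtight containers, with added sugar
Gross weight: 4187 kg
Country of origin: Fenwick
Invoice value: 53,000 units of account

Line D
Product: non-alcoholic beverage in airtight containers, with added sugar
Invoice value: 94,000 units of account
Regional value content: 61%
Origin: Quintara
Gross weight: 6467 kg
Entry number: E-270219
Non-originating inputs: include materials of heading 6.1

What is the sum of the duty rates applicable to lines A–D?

Line A: non-alcoholic beverage → 6.1; frozen → 6.1.3; with added sugar → 6.1.3.2. Scheduled 19%. Quintara agreement on 6.1.2: 6.1.3.2 not covered; Quintara agreement on 6.4.2: 6.1.3.2 not covered. → 19%.
Line B: prepared meat product → 6.2; in airtight containers → 6.2.2; with no added sugar → 6.2.2.1. Scheduled 16%. Galveny agreement on 6.1.1.2: 6.2.2.1 not covered. → 16%.
Line C: sauce → 6.4; in airtight containers → 6.4.2; with added sugar → 6.4.2.2. Scheduled 32%. anti-dumping (Fenwick, 6.4): +39%; total 32% + 39% = 71%. → 71%.
Line D: non-alcoholic beverage → 6.1; in airtight containers → 6.1.2; with added sugar → 6.1.2.2. Scheduled 9%. Quintara agreement on 6.1.2: RVC ≥ 45% → 21% available; Quintara agreement on 6.4.2: 6.1.2.2 not covered; preference 21% not lower than 9% → no reduction. → 9%.
Sum: 19% + 16% + 71% + 9% = 115%.

115%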